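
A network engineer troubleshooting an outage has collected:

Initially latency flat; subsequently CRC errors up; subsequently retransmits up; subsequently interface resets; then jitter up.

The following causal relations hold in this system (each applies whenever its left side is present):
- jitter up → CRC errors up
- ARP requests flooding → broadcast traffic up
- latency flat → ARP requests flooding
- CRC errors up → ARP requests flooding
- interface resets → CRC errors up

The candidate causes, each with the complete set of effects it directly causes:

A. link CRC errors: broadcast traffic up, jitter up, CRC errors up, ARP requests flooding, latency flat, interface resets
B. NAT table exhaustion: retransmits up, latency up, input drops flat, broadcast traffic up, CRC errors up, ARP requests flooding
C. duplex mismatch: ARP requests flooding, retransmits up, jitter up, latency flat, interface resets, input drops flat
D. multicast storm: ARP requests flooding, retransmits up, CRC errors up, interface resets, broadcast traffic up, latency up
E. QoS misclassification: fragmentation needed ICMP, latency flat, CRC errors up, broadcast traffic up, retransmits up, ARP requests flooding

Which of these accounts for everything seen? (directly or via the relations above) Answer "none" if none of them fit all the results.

Per-candidate check:
(A) link CRC errors — latency flat yes; CRC errors up yes; retransmits up NO; interface resets yes; jitter up yes
(B) NAT table exhaustion — fails on latency flat, interface resets, jitter up (predicts latency up, not latency flat)
(C) duplex mismatch — accounts for every observation (CRC errors up by jitter up → CRC errors up)
(D) multicast storm — fails on latency flat, jitter up (predicts latency up, not latency flat)
(E) QoS misclassification — latency flat yes; CRC errors up yes; retransmits up yes; interface resets NO; jitter up NO
(C) is the only candidate with no mismatches.

C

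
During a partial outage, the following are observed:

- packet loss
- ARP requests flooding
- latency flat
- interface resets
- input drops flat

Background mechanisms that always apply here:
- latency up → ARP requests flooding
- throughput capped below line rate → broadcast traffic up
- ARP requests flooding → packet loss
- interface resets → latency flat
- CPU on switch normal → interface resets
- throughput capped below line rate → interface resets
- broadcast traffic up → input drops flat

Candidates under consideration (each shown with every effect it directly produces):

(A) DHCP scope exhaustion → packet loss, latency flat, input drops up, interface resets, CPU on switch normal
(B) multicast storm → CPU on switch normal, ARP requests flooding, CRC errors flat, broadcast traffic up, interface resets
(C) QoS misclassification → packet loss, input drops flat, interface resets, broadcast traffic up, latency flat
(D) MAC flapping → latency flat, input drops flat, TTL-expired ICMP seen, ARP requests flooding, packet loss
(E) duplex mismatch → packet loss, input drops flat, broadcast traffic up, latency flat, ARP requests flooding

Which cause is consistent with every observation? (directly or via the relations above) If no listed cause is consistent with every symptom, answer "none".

B

Per-candidate check:
(A) DHCP scope exhaustion — packet loss ✓; ARP requests flooding ✗; latency flat ✓; interface resets ✓; input drops flat ✗
(B) multicast storm — accounts for every observation (packet loss through ARP requests flooding → packet loss)
(C) QoS misclassification — does not account for ARP requests flooding
(D) MAC flapping — packet loss ✓; ARP requests flooding ✓; latency flat ✓; interface resets ✗; input drops flat ✓
(E) duplex mismatch — does not account for interface resets
Only (B) is consistent with every observation.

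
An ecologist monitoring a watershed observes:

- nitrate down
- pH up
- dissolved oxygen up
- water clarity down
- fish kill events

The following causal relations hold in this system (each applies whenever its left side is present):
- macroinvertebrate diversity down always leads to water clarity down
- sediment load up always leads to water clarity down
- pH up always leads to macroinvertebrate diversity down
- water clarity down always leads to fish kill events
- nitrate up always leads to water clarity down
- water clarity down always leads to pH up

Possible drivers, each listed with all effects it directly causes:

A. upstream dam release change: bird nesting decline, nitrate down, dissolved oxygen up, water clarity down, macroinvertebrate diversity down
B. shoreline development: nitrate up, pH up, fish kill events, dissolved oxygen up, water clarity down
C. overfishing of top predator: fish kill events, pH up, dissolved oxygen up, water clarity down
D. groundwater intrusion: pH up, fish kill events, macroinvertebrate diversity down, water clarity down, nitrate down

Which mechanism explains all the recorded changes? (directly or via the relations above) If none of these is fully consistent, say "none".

For each candidate, compare predicted effects to what was observed:
(A) upstream dam release change — accounts for every observation (pH up via water clarity down → pH up)
(B) shoreline development — fails on nitrate down (predicts nitrate up, not nitrate down)
(C) overfishing of top predator — nitrate down miss; pH up match; dissolved oxygen up match; water clarity down match; fish kill events match
(D) groundwater intrusion — nitrate down match; pH up match; dissolved oxygen up miss; water clarity down match; fish kill events match
(A) is the only candidate with no mismatches.

A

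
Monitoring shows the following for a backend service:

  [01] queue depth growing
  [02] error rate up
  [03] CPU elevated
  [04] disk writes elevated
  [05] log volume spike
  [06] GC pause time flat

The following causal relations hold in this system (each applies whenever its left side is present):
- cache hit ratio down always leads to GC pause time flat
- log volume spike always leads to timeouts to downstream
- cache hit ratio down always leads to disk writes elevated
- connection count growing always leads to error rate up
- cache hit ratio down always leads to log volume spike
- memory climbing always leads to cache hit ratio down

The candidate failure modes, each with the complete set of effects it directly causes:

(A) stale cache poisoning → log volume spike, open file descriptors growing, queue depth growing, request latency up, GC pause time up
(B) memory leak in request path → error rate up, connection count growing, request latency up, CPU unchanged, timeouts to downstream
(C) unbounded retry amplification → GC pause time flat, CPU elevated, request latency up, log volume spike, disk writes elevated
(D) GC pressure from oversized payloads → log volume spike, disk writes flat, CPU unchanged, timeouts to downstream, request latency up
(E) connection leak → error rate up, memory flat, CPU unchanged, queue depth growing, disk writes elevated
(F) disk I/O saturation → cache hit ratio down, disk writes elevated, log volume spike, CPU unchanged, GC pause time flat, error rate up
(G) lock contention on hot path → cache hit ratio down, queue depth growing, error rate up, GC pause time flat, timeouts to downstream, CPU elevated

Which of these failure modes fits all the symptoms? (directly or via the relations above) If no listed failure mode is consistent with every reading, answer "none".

Per-candidate check:
(A) stale cache poisoning — fails on error rate up, CPU elevated, disk writes elevated, GC pause time flat (predicts GC pause time up, not GC pause time flat)
(B) memory leak in request path — fails on queue depth growing, CPU elevated, disk writes elevated, log volume spike, GC pause time flat (predicts CPU unchanged, not CPU elevated)
(C) unbounded retry amplification — queue depth growing miss; error rate up miss; CPU elevated match; disk writes elevated match; log volume spike match; GC pause time flat match
(D) GC pressure from oversized payloads — fails on queue depth growing, error rate up, CPU elevated, disk writes elevated, GC pause time flat (predicts CPU unchanged, not CPU elevated; predicts disk writes flat, not disk writes elevated)
(E) connection leak — fails on CPU elevated, log volume spike, GC pause time flat (predicts CPU unchanged, not CPU elevated)
(F) disk I/O saturation — fails on queue depth growing, CPU elevated (predicts CPU unchanged, not CPU elevated)
(G) lock contention on hot path — accounts for every observation (disk writes elevated through cache hit ratio down → disk writes elevated)
Only (G) is consistent with every observation.

G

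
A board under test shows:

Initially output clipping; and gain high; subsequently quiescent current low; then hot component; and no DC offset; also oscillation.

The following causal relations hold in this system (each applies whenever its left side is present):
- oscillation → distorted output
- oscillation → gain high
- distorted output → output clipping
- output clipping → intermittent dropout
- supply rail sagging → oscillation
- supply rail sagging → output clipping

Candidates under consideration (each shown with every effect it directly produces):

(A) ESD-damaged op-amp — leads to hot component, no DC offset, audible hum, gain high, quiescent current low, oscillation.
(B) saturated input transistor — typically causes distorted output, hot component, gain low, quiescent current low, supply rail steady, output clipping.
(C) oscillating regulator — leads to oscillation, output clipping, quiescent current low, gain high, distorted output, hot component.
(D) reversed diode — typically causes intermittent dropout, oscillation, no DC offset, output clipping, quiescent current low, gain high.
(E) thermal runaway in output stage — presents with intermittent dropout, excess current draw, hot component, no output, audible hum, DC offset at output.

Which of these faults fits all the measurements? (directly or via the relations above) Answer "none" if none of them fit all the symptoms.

A

Testing each hypothesis:
(A) ESD-damaged op-amp — output clipping match (by oscillation → distorted output → output clipping); gain high match; quiescent current low match; hot component match; no DC offset match; oscillation match
(B) saturated input transistor — output clipping match; gain high miss; quiescent current low match; hot component match; no DC offset miss; oscillation miss
(C) oscillating regulator — does not account for no DC offset
(D) reversed diode — output clipping match; gain high match; quiescent current low match; hot component miss; no DC offset match; oscillation match
(E) thermal runaway in output stage — output clipping miss; gain high miss; quiescent current low miss; hot component match; no DC offset miss; oscillation miss
Only (A) is consistent with every observation.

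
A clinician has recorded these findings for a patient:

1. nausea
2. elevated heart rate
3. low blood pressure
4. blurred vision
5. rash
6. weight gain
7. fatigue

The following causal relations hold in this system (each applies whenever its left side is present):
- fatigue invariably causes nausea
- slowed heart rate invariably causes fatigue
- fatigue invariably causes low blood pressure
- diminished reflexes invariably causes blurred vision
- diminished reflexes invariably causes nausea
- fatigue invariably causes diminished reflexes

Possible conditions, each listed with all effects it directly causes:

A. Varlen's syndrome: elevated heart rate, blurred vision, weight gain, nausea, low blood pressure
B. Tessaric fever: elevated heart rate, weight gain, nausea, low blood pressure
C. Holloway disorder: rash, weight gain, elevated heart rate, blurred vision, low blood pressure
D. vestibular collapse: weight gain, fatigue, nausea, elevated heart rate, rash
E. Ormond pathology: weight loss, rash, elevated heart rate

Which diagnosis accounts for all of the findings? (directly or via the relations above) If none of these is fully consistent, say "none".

Testing each hypothesis:
(A) Varlen's syndrome — nausea yes; elevated heart rate yes; low blood pressure yes; blurred vision yes; rash NO; weight gain yes; fatigue NO
(B) Tessaric fever — does not account for blurred vision, rash, fatigue
(C) Holloway disorder — nausea NO; elevated heart rate yes; low blood pressure yes; blurred vision yes; rash yes; weight gain yes; fatigue NO
(D) vestibular collapse — nausea yes; elevated heart rate yes; low blood pressure yes (by fatigue → low blood pressure); blurred vision yes (by fatigue → diminished reflexes → blurred vision); rash yes; weight gain yes; fatigue yes
(E) Ormond pathology — nausea NO; elevated heart rate yes; low blood pressure NO; blurred vision NO; rash yes; weight gain NO; fatigue NO
(D) is the only candidate with no mismatches.

D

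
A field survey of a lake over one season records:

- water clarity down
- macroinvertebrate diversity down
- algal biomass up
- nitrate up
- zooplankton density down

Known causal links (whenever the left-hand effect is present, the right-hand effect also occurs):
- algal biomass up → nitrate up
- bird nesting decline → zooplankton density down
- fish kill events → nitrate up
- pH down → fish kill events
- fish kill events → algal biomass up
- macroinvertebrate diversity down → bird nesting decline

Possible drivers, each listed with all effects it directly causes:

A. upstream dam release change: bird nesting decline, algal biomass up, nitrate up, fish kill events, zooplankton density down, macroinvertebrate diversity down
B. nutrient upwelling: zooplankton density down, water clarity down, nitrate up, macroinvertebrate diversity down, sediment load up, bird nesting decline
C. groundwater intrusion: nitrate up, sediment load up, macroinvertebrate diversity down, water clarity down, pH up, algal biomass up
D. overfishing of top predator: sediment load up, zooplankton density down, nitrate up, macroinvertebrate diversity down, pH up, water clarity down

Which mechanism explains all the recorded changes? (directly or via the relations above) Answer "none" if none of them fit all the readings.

Per-candidate check:
(A) upstream dam release change — water clarity down -; macroinvertebrate diversity down +; algal biomass up +; nitrate up +; zooplankton density down +
(B) nutrient upwelling — water clarity down +; macroinvertebrate diversity down +; algal biomass up -; nitrate up +; zooplankton density down +
(C) groundwater intrusion — water clarity down +; macroinvertebrate diversity down +; algal biomass up +; nitrate up +; zooplankton density down + (by macroinvertebrate diversity down → bird nesting decline → zooplankton density down)
(D) overfishing of top predator — does not account for algal biomass up
(C) alone accounts for all the evidence.

C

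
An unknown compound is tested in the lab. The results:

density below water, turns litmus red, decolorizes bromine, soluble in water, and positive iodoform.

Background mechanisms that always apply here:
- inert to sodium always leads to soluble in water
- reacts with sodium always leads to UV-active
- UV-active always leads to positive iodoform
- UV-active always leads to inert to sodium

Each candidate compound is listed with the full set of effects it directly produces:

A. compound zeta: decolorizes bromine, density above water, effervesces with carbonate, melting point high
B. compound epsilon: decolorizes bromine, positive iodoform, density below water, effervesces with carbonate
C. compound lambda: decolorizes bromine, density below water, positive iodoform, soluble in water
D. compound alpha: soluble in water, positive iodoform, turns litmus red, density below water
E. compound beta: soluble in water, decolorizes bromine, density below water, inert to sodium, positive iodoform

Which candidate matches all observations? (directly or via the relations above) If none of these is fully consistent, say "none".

Per-candidate check:
(A) compound zeta — density below water miss; turns litmus red miss; decolorizes bromine match; soluble in water miss; positive iodoform miss
(B) compound epsilon — does not account for turns litmus red, soluble in water
(C) compound lambda — does not account for turns litmus red
(D) compound alpha — does not account for decolorizes bromine
(E) compound beta — does not account for turns litmus red
Every candidate fails on at least one observation.

none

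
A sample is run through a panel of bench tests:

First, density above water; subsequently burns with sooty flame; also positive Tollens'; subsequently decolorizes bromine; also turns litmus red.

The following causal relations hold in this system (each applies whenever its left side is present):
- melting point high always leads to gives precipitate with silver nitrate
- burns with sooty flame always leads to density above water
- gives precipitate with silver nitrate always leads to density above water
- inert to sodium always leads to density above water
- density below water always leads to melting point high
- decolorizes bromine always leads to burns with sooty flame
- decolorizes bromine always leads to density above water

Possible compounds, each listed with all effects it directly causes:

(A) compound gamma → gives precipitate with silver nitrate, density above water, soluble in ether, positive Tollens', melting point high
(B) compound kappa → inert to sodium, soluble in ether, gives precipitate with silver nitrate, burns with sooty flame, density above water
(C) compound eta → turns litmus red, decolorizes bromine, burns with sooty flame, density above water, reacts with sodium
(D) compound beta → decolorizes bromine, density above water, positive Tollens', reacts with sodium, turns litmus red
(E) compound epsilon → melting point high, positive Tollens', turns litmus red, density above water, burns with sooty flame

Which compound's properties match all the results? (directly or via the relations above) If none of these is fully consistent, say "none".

Per-candidate check:
(A) compound gamma — does not account for burns with sooty flame, decolorizes bromine, turns litmus red
(B) compound kappa — density above water +; burns with sooty flame +; positive Tollens' -; decolorizes bromine -; turns litmus red -
(C) compound eta — does not account for positive Tollens'
(D) compound beta — accounts for every observation (burns with sooty flame through decolorizes bromine → burns with sooty flame)
(E) compound epsilon — does not account for decolorizes bromine
(D) is the only candidate with no mismatches.

D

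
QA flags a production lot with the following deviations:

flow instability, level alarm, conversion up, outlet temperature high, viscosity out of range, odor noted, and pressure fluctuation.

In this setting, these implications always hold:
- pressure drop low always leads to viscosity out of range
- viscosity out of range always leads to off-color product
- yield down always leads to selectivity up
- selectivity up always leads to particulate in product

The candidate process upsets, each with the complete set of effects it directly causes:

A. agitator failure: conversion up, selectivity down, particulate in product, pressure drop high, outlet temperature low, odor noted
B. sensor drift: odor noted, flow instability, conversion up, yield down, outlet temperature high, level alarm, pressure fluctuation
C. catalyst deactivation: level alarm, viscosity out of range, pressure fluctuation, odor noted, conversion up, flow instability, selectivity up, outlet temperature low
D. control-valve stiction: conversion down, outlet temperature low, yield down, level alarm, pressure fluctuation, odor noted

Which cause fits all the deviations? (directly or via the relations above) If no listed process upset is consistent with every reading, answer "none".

none

Per-candidate check:
(A) agitator failure — fails on flow instability, level alarm, outlet temperature high, viscosity out of range, pressure fluctuation (predicts outlet temperature low, not outlet temperature high)
(B) sensor drift — does not account for viscosity out of range
(C) catalyst deactivation — flow instability yes; level alarm yes; conversion up yes; outlet temperature high NO; viscosity out of range yes; odor noted yes; pressure fluctuation yes
(D) control-valve stiction — flow instability NO; level alarm yes; conversion up NO; outlet temperature high NO; viscosity out of range NO; odor noted yes; pressure fluctuation yes
Every candidate fails on at least one observation.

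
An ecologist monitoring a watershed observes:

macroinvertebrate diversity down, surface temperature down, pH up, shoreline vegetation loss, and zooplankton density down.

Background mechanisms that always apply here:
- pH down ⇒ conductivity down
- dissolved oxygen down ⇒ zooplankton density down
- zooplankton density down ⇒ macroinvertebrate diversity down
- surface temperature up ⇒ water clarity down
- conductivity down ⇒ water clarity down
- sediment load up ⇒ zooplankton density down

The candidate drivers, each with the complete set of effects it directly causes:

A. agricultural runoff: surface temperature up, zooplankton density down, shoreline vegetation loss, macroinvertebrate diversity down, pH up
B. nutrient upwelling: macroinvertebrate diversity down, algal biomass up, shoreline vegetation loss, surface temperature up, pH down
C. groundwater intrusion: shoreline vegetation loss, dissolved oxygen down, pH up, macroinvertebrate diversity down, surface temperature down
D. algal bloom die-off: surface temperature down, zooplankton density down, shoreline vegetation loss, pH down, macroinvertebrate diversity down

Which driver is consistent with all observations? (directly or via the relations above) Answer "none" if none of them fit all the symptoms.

Checking each candidate against the observations:
(A) agricultural runoff — macroinvertebrate diversity down yes; surface temperature down NO; pH up yes; shoreline vegetation loss yes; zooplankton density down yes
(B) nutrient upwelling — fails on surface temperature down, pH up, zooplankton density down (predicts surface temperature up, not surface temperature down; predicts pH down, not pH up)
(C) groundwater intrusion — macroinvertebrate diversity down yes; surface temperature down yes; pH up yes; shoreline vegetation loss yes; zooplankton density down yes (by dissolved oxygen down → zooplankton density down)
(D) algal bloom die-off — macroinvertebrate diversity down yes; surface temperature down yes; pH up NO; shoreline vegetation loss yes; zooplankton density down yes
Only (C) is consistent with every observation.

C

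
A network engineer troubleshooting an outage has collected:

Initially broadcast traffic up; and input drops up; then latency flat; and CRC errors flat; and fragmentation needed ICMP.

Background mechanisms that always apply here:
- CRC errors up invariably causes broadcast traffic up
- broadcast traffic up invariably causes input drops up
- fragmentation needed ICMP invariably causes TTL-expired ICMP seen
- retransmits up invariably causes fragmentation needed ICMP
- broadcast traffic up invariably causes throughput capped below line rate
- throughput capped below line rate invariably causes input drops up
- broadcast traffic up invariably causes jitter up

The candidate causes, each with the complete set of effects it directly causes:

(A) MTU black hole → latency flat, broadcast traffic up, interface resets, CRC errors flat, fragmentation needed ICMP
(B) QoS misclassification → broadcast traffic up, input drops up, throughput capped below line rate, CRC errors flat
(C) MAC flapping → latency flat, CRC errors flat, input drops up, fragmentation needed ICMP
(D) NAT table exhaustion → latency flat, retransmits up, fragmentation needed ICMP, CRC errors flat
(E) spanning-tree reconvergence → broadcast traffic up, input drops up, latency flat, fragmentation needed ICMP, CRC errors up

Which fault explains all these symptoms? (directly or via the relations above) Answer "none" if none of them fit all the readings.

A

For each candidate, compare predicted effects to what was observed:
(A) MTU black hole — broadcast traffic up yes; input drops up yes (via broadcast traffic up → input drops up); latency flat yes; CRC errors flat yes; fragmentation needed ICMP yes
(B) QoS misclassification — broadcast traffic up yes; input drops up yes; latency flat NO; CRC errors flat yes; fragmentation needed ICMP NO
(C) MAC flapping — broadcast traffic up NO; input drops up yes; latency flat yes; CRC errors flat yes; fragmentation needed ICMP yes
(D) NAT table exhaustion — does not account for broadcast traffic up, input drops up
(E) spanning-tree reconvergence — fails on CRC errors flat (predicts CRC errors up, not CRC errors flat)
(A) alone accounts for all the evidence.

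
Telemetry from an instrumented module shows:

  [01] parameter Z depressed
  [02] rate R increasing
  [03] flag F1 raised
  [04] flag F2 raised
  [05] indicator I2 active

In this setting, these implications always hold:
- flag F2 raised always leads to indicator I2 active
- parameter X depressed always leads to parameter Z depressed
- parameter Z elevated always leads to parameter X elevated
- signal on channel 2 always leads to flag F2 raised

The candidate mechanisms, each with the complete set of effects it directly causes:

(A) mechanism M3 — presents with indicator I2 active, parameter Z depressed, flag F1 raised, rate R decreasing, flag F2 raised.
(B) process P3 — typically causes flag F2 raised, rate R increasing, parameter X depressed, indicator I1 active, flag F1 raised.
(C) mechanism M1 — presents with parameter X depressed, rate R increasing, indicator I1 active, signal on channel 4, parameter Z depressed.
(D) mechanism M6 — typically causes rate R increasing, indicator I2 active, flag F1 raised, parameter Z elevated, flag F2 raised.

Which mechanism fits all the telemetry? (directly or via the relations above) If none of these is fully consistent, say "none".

Checking each candidate against the observations:
(A) mechanism M3 — parameter Z depressed +; rate R increasing -; flag F1 raised +; flag F2 raised +; indicator I2 active +
(B) process P3 — accounts for every observation (parameter Z depressed by parameter X depressed → parameter Z depressed)
(C) mechanism M1 — does not account for flag F1 raised, flag F2 raised, indicator I2 active
(D) mechanism M6 — fails on parameter Z depressed (predicts parameter Z elevated, not parameter Z depressed)
(B) is the only candidate with no mismatches.

B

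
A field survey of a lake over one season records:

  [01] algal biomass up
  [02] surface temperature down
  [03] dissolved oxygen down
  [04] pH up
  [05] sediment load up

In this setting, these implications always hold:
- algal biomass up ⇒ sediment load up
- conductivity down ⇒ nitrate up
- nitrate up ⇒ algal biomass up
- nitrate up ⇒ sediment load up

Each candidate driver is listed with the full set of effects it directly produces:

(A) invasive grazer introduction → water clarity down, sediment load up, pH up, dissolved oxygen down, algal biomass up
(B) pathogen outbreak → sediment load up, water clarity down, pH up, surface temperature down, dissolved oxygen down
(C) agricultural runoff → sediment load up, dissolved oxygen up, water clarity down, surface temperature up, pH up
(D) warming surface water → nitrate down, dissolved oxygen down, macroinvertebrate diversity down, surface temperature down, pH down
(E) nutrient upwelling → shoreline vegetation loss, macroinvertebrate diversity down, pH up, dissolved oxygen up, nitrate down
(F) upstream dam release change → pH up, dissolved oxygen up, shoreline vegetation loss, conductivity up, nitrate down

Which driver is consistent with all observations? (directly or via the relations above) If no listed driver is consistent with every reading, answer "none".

For each candidate, compare predicted effects to what was observed:
(A) invasive grazer introduction — does not account for surface temperature down
(B) pathogen outbreak — does not account for algal biomass up
(C) agricultural runoff — fails on algal biomass up, surface temperature down, dissolved oxygen down (predicts surface temperature up, not surface temperature down; predicts dissolved oxygen up, not dissolved oxygen down)
(D) warming surface water — algal biomass up NO; surface temperature down yes; dissolved oxygen down yes; pH up NO; sediment load up NO
(E) nutrient upwelling — fails on algal biomass up, surface temperature down, dissolved oxygen down, sediment load up (predicts dissolved oxygen up, not dissolved oxygen down)
(F) upstream dam release change — algal biomass up NO; surface temperature down NO; dissolved oxygen down NO; pH up yes; sediment load up NO
None of the listed candidates fits everything.

none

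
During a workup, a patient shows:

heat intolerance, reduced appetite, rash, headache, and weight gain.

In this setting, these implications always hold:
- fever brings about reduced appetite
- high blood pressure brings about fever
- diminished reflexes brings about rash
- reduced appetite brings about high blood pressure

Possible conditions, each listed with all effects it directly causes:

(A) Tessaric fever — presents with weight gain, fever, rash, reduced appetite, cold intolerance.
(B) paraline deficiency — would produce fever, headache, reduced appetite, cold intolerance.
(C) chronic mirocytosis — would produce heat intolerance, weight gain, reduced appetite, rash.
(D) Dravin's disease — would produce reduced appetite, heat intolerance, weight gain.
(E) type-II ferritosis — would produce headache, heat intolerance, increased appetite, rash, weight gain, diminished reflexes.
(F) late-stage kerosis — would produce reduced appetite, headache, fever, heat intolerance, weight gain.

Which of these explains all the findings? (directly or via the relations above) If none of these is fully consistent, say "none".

Checking each candidate against the observations:
(A) Tessaric fever — heat intolerance miss; reduced appetite match; rash match; headache miss; weight gain match
(B) paraline deficiency — heat intolerance miss; reduced appetite match; rash miss; headache match; weight gain miss
(C) chronic mirocytosis — does not account for headache
(D) Dravin's disease — does not account for rash, headache
(E) type-II ferritosis — heat intolerance match; reduced appetite miss; rash match; headache match; weight gain match
(F) late-stage kerosis — does not account for rash
None of the listed candidates fits everything.

none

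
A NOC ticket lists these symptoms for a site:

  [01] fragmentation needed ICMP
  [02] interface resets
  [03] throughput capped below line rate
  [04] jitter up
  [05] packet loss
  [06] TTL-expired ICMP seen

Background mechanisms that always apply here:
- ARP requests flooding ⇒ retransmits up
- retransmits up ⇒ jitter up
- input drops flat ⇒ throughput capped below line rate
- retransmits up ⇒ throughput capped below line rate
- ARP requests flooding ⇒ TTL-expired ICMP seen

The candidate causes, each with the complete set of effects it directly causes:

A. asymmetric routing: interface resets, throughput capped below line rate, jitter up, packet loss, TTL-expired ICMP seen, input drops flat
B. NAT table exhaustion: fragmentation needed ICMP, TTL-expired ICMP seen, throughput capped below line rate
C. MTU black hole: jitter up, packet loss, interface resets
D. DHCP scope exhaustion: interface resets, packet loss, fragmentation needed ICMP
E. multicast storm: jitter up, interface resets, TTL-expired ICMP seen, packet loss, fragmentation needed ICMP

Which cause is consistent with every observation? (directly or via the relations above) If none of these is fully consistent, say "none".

Per-candidate check:
(A) asymmetric routing — fragmentation needed ICMP NO; interface resets yes; throughput capped below line rate yes; jitter up yes; packet loss yes; TTL-expired ICMP seen yes
(B) NAT table exhaustion — does not account for interface resets, jitter up, packet loss
(C) MTU black hole — fragmentation needed ICMP NO; interface resets yes; throughput capped below line rate NO; jitter up yes; packet loss yes; TTL-expired ICMP seen NO
(D) DHCP scope exhaustion — does not account for throughput capped below line rate, jitter up, TTL-expired ICMP seen
(E) multicast storm — fragmentation needed ICMP yes; interface resets yes; throughput capped below line rate NO; jitter up yes; packet loss yes; TTL-expired ICMP seen yes
None of the listed candidates fits everything.

none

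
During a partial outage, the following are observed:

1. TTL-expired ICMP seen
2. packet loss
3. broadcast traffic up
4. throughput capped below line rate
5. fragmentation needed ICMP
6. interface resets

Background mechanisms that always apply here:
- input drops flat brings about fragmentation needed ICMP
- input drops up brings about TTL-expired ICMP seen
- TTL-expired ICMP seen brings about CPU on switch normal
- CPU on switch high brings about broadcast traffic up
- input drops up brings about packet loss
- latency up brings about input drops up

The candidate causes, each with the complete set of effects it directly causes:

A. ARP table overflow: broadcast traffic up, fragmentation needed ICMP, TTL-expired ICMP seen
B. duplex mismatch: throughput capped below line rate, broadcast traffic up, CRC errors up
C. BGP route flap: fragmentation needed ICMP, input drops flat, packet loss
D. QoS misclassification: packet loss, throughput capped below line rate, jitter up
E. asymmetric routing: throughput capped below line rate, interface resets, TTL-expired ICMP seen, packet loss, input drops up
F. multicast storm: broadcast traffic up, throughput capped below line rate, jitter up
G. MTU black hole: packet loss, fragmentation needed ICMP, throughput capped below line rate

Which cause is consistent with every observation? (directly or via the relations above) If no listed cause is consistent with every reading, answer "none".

For each candidate, compare predicted effects to what was observed:
(A) ARP table overflow — does not account for packet loss, throughput capped below line rate, interface resets
(B) duplex mismatch — TTL-expired ICMP seen ✗; packet loss ✗; broadcast traffic up ✓; throughput capped below line rate ✓; fragmentation needed ICMP ✗; interface resets ✗
(C) BGP route flap — does not account for TTL-expired ICMP seen, broadcast traffic up, throughput capped below line rate, interface resets
(D) QoS misclassification — TTL-expired ICMP seen ✗; packet loss ✓; broadcast traffic up ✗; throughput capped below line rate ✓; fragmentation needed ICMP ✗; interface resets ✗
(E) asymmetric routing — TTL-expired ICMP seen ✓; packet loss ✓; broadcast traffic up ✗; throughput capped below line rate ✓; fragmentation needed ICMP ✗; interface resets ✓
(F) multicast storm — does not account for TTL-expired ICMP seen, packet loss, fragmentation needed ICMP, interface resets
(G) MTU black hole — TTL-expired ICMP seen ✗; packet loss ✓; broadcast traffic up ✗; throughput capped below line rate ✓; fragmentation needed ICMP ✓; interface resets ✗
Every candidate fails on at least one observation.

none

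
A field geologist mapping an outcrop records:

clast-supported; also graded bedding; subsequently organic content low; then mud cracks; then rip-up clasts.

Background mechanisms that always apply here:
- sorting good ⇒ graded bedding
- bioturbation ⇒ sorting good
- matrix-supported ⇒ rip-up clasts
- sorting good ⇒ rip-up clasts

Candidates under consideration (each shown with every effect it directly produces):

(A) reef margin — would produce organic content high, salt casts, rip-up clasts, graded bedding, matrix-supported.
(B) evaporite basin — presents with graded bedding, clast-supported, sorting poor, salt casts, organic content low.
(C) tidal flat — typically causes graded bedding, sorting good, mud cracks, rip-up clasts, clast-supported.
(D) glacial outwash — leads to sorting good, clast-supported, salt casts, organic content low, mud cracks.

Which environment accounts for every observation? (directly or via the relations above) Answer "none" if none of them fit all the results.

Checking each candidate against the observations:
(A) reef margin — fails on clast-supported, organic content low, mud cracks (predicts matrix-supported, not clast-supported; predicts organic content high, not organic content low)
(B) evaporite basin — clast-supported yes; graded bedding yes; organic content low yes; mud cracks NO; rip-up clasts NO
(C) tidal flat — does not account for organic content low
(D) glacial outwash — accounts for every observation (graded bedding by sorting good → graded bedding)
Only (D) is consistent with every observation.

D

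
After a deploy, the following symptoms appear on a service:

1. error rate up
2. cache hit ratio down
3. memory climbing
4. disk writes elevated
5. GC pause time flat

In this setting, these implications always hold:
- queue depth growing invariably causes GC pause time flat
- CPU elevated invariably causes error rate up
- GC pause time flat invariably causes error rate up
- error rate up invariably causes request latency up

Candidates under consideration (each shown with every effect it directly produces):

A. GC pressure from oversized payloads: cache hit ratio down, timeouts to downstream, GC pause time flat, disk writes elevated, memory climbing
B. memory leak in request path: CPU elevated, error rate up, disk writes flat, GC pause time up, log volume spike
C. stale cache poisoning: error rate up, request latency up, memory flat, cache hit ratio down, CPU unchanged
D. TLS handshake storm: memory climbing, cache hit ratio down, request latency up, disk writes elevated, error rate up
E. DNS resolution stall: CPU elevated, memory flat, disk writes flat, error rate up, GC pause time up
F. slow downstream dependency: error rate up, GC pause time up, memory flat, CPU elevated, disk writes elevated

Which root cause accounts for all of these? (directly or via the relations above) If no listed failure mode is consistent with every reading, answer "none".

A

Testing each hypothesis:
(A) GC pressure from oversized payloads — accounts for every observation (error rate up through GC pause time flat → error rate up)
(B) memory leak in request path — error rate up ✓; cache hit ratio down ✗; memory climbing ✗; disk writes elevated ✗; GC pause time flat ✗
(C) stale cache poisoning — fails on memory climbing, disk writes elevated, GC pause time flat (predicts memory flat, not memory climbing)
(D) TLS handshake storm — error rate up ✓; cache hit ratio down ✓; memory climbing ✓; disk writes elevated ✓; GC pause time flat ✗
(E) DNS resolution stall — fails on cache hit ratio down, memory climbing, disk writes elevated, GC pause time flat (predicts memory flat, not memory climbing; predicts disk writes flat, not disk writes elevated; predicts GC pause time up, not GC pause time flat)
(F) slow downstream dependency — error rate up ✓; cache hit ratio down ✗; memory climbing ✗; disk writes elevated ✓; GC pause time flat ✗
(A) alone accounts for all the evidence.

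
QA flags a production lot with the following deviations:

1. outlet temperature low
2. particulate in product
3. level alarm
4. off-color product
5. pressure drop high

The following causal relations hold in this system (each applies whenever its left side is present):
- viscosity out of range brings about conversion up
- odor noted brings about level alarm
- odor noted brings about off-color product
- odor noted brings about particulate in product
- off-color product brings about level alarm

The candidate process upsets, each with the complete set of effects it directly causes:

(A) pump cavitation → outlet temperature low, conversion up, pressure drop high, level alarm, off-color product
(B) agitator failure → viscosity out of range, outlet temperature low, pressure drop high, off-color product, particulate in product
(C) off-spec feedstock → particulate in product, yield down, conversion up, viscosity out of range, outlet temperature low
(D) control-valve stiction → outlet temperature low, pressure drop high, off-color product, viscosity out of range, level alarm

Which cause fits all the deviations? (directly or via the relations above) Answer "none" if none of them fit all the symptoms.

B

Per-candidate check:
(A) pump cavitation — outlet temperature low match; particulate in product miss; level alarm match; off-color product match; pressure drop high match
(B) agitator failure — accounts for every observation (level alarm through off-color product → level alarm)
(C) off-spec feedstock — outlet temperature low match; particulate in product match; level alarm miss; off-color product miss; pressure drop high miss
(D) control-valve stiction — outlet temperature low match; particulate in product miss; level alarm match; off-color product match; pressure drop high match
(B) is the only candidate with no mismatches.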